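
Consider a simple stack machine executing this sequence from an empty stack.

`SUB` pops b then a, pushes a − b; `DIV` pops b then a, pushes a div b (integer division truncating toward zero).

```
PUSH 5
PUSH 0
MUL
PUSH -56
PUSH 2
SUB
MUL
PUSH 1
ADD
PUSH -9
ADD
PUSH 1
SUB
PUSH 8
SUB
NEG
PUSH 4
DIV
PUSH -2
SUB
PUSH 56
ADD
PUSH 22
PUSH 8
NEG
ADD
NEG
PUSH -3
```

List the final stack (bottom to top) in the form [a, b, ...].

[62, -14, -3]

PUSH 5   -> [5]
PUSH 0   -> [5, 0]
MUL      -> [0]
PUSH -56 -> [0, -56]
PUSH 2   -> [0, -56, 2]
SUB      -> [0, -58]
MUL      -> [0]
PUSH 1   -> [0, 1]
ADD      -> [1]
PUSH -9  -> [1, -9]
ADD      -> [-8]
PUSH 1   -> [-8, 1]
SUB      -> [-9]
PUSH 8   -> [-9, 8]
SUB      -> [-17]
NEG      -> [17]
PUSH 4   -> [17, 4]
DIV      -> [4]
PUSH -2  -> [4, -2]
SUB      -> [6]
PUSH 56  -> [6, 56]
ADD      -> [62]
PUSH 22  -> [62, 22]
PUSH 8   -> [62, 22, 8]
NEG      -> [62, 22, -8]
ADD      -> [62, 14]
NEG      -> [62, -14]
PUSH -3  -> [62, -14, -3]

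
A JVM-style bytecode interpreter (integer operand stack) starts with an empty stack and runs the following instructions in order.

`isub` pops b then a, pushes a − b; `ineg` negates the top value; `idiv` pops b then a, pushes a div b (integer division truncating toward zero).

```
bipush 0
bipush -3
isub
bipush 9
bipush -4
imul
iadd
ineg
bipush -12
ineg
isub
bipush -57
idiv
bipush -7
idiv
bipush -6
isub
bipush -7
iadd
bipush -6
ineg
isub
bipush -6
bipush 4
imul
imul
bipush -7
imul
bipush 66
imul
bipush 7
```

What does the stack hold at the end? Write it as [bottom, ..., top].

bipush 0   → [0]
bipush -3  → [0, -3]
isub       → [3]
bipush 9   → [3, 9]
bipush -4  → [3, 9, -4]
imul       → [3, -36]
iadd       → [-33]
ineg       → [33]
bipush -12 → [33, -12]
ineg       → [33, 12]
isub       → [21]
bipush -57 → [21, -57]
idiv       → [0]
bipush -7  → [0, -7]
idiv       → [0]
bipush -6  → [0, -6]
isub       → [6]
bipush -7  → [6, -7]
iadd       → [-1]
bipush -6  → [-1, -6]
ineg       → [-1, 6]
isub       → [-7]
bipush -6  → [-7, -6]
bipush 4   → [-7, -6, 4]
imul       → [-7, -24]
imul       → [168]
bipush -7  → [168, -7]
imul       → [-1176]
bipush 66  → [-1176, 66]
imul       → [-77616]
bipush 7   → [-77616, 7]

[-77616, 7]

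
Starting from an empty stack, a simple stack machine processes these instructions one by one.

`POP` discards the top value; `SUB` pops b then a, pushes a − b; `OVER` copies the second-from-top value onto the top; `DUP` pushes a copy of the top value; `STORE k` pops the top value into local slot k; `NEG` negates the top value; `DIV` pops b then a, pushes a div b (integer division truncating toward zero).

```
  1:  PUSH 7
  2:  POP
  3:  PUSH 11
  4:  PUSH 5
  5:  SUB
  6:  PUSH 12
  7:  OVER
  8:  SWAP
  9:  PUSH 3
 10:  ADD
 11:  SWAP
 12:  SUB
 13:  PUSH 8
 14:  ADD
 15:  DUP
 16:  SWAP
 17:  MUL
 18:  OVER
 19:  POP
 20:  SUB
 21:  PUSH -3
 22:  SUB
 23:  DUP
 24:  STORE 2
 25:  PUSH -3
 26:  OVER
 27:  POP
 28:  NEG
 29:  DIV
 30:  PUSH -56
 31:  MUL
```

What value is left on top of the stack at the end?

PUSH 7   : [7]
POP      : []
PUSH 11  : [11]
PUSH 5   : [11, 5]
SUB      : [6]
PUSH 12  : [6, 12]
OVER     : [6, 12, 6]
SWAP     : [6, 6, 12]
PUSH 3   : [6, 6, 12, 3]
ADD      : [6, 6, 15]
SWAP     : [6, 15, 6]
SUB      : [6, 9]
PUSH 8   : [6, 9, 8]
ADD      : [6, 17]
DUP      : [6, 17, 17]
SWAP     : [6, 17, 17]
MUL      : [6, 289]
OVER     : [6, 289, 6]
POP      : [6, 289]
SUB      : [-283]
PUSH -3  : [-283, -3]
SUB      : [-280]
DUP      : [-280, -280]
STORE 2  : [-280]
PUSH -3  : [-280, -3]
OVER     : [-280, -3, -280]
POP      : [-280, -3]
NEG      : [-280, 3]
DIV      : [-93]
PUSH -56 : [-93, -56]
MUL      : [5208]

5208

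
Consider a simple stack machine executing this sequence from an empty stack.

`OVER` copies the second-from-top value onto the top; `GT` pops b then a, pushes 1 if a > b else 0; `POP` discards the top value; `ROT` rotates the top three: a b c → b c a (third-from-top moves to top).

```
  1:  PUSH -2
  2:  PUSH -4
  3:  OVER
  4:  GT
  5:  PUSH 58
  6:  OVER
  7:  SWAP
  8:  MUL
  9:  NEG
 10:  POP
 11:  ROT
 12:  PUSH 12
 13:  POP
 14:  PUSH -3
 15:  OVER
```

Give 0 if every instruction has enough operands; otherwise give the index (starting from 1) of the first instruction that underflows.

PUSH -2  -2
PUSH -4  -2 -4
OVER     -2 -4 -2
GT       -2 0
PUSH 58  -2 0 58
OVER     -2 0 58 0
SWAP     -2 0 0 58
MUL      -2 0 0
NEG      -2 0 0
POP      -2 0
ROT  — needs 3 operands, stack has 2 → underflow

11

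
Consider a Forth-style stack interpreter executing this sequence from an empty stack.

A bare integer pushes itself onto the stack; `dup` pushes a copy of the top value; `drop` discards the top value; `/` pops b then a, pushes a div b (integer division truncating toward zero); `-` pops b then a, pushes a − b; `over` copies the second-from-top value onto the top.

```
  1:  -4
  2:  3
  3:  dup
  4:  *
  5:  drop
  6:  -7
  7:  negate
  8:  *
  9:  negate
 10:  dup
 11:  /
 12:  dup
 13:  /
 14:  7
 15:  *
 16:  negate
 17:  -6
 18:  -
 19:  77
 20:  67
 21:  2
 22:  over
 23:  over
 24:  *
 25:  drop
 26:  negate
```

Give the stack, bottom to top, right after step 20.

[-1, 77, 67]

-4     : -4
3      : -4 3
dup    : -4 3 3
*      : -4 9
drop   : -4
-7     : -4 -7
negate : -4 7
*      : -28
negate : 28
dup    : 28 28
/      : 1
dup    : 1 1
/      : 1
7      : 1 7
*      : 7
negate : -7
-6     : -7 -6
-      : -1
77     : -1 77
67     : -1 77 67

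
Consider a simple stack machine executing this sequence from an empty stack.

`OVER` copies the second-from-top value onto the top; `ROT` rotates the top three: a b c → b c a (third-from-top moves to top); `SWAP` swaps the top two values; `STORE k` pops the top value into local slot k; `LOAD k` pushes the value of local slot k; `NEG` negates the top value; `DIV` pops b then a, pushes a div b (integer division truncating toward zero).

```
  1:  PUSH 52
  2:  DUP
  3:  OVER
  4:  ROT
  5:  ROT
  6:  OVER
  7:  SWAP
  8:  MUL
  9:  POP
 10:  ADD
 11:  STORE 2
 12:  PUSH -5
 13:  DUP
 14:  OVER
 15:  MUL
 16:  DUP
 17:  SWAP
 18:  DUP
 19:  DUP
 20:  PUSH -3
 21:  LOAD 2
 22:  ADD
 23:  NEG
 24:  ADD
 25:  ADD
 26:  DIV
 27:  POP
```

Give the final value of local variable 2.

104

PUSH 52  52
DUP      52 52
OVER     52 52 52
ROT      52 52 52
ROT      52 52 52
OVER     52 52 52 52
SWAP     52 52 52 52
MUL      52 52 2704
POP      52 52
ADD      104
STORE 2  (empty)
PUSH -5  -5
DUP      -5 -5
OVER     -5 -5 -5
MUL      -5 25
DUP      -5 25 25
SWAP     -5 25 25
DUP      -5 25 25 25
DUP      -5 25 25 25 25
PUSH -3  -5 25 25 25 25 -3
LOAD 2   -5 25 25 25 25 -3 104
ADD      -5 25 25 25 25 101
NEG      -5 25 25 25 25 -101
ADD      -5 25 25 25 -76
ADD      -5 25 25 -51
DIV      -5 25 0
POP      -5 25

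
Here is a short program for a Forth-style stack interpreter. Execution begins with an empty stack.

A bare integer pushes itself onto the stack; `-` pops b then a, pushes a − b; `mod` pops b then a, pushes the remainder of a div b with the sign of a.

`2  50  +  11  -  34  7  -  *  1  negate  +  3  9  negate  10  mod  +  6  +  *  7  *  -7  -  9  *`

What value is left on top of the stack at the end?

63

2      -> [2]
50     -> [2, 50]
+      -> [52]
11     -> [52, 11]
-      -> [41]
34     -> [41, 34]
7      -> [41, 34, 7]
-      -> [41, 27]
*      -> [1107]
1      -> [1107, 1]
negate -> [1107, -1]
+      -> [1106]
3      -> [1106, 3]
9      -> [1106, 3, 9]
negate -> [1106, 3, -9]
10     -> [1106, 3, -9, 10]
mod    -> [1106, 3, -9]
+      -> [1106, -6]
6      -> [1106, -6, 6]
+      -> [1106, 0]
*      -> [0]
7      -> [0, 7]
*      -> [0]
-7     -> [0, -7]
-      -> [7]
9      -> [7, 9]
*      -> [63]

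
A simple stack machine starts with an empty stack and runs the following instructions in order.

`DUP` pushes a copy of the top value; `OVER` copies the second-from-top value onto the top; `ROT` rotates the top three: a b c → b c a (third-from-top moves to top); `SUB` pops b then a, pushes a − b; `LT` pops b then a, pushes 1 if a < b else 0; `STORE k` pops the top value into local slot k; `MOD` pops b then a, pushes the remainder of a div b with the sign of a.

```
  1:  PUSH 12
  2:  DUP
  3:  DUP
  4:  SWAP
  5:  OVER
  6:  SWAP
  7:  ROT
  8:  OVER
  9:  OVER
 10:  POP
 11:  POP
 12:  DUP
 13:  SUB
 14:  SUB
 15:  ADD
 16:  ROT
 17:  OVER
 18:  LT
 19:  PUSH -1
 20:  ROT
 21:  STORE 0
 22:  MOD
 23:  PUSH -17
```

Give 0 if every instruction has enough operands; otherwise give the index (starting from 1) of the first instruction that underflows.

16

PUSH 12 → 12
DUP     → 12 12
DUP     → 12 12 12
SWAP    → 12 12 12
OVER    → 12 12 12 12
SWAP    → 12 12 12 12
ROT     → 12 12 12 12
OVER    → 12 12 12 12 12
OVER    → 12 12 12 12 12 12
POP     → 12 12 12 12 12
POP     → 12 12 12 12
DUP     → 12 12 12 12 12
SUB     → 12 12 12 0
SUB     → 12 12 12
ADD     → 12 24
ROT  — needs 3 operands, stack has 2 → underflow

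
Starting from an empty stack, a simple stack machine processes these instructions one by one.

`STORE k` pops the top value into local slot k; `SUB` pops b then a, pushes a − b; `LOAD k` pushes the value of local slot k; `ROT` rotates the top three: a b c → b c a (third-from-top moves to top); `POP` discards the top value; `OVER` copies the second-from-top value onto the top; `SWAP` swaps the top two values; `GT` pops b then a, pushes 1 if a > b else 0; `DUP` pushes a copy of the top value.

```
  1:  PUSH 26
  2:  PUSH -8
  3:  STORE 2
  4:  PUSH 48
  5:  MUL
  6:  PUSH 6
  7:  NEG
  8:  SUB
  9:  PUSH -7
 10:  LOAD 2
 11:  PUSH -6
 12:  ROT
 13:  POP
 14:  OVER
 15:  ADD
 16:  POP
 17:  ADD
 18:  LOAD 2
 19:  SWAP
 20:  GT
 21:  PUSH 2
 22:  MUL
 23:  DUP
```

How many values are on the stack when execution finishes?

PUSH 26  26
PUSH -8  26 -8
STORE 2  26
PUSH 48  26 48
MUL      1248
PUSH 6   1248 6
NEG      1248 -6
SUB      1254
PUSH -7  1254 -7
LOAD 2   1254 -7 -8
PUSH -6  1254 -7 -8 -6
ROT      1254 -8 -6 -7
POP      1254 -8 -6
OVER     1254 -8 -6 -8
ADD      1254 -8 -14
POP      1254 -8
ADD      1246
LOAD 2   1246 -8
SWAP     -8 1246
GT       0
PUSH 2   0 2
MUL      0
DUP      0 0

2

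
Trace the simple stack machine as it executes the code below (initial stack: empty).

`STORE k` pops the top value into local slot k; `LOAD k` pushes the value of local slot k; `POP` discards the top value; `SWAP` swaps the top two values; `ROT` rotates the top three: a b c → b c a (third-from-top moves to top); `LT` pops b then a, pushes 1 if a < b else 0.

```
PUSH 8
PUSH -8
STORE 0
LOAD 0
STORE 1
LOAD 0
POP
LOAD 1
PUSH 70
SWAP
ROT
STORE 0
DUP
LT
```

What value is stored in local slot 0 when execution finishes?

PUSH 8  : 8
PUSH -8 : 8 -8
STORE 0 : 8
LOAD 0  : 8 -8
STORE 1 : 8
LOAD 0  : 8 -8
POP     : 8
LOAD 1  : 8 -8
PUSH 70 : 8 -8 70
SWAP    : 8 70 -8
ROT     : 70 -8 8
STORE 0 : 70 -8
DUP     : 70 -8 -8
LT      : 70 0

8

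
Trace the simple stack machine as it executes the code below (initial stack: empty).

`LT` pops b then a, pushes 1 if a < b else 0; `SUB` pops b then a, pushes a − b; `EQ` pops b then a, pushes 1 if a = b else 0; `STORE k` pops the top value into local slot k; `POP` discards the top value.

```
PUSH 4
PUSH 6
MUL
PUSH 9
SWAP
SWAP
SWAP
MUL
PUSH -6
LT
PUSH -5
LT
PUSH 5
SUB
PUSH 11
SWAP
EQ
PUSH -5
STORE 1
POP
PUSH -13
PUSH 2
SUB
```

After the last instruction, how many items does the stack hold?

PUSH 4    [4]
PUSH 6    [4, 6]
MUL       [24]
PUSH 9    [24, 9]
SWAP      [9, 24]
SWAP      [24, 9]
SWAP      [9, 24]
MUL       [216]
PUSH -6   [216, -6]
LT        [0]
PUSH -5   [0, -5]
LT        [0]
PUSH 5    [0, 5]
SUB       [-5]
PUSH 11   [-5, 11]
SWAP      [11, -5]
EQ        [0]
PUSH -5   [0, -5]
STORE 1   [0]
POP       []
PUSH -13  [-13]
PUSH 2    [-13, 2]
SUB       [-15]

1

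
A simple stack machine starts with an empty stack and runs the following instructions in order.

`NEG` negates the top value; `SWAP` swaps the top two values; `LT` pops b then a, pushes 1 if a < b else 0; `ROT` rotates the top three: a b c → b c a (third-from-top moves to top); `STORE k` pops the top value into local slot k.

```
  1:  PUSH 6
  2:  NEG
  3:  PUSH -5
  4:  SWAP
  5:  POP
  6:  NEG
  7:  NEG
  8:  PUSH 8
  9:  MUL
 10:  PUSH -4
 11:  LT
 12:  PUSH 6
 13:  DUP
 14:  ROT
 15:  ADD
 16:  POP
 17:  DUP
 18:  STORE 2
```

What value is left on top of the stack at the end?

6

PUSH 6   [6]
NEG      [-6]
PUSH -5  [-6, -5]
SWAP     [-5, -6]
POP      [-5]
NEG      [5]
NEG      [-5]
PUSH 8   [-5, 8]
MUL      [-40]
PUSH -4  [-40, -4]
LT       [1]
PUSH 6   [1, 6]
DUP      [1, 6, 6]
ROT      [6, 6, 1]
ADD      [6, 7]
POP      [6]
DUP      [6, 6]
STORE 2  [6]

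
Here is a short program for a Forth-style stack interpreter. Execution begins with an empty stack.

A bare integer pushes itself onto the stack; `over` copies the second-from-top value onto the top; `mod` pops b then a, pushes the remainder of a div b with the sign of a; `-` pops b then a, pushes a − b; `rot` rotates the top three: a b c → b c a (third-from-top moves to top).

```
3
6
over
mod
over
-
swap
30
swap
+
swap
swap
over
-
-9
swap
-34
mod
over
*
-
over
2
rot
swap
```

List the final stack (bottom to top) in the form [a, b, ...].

3    -> 3
6    -> 3 6
over -> 3 6 3
mod  -> 3 0
over -> 3 0 3
-    -> 3 -3
swap -> -3 3
30   -> -3 3 30
swap -> -3 30 3
+    -> -3 33
swap -> 33 -3
swap -> -3 33
over -> -3 33 -3
-    -> -3 36
-9   -> -3 36 -9
swap -> -3 -9 36
-34  -> -3 -9 36 -34
mod  -> -3 -9 2
over -> -3 -9 2 -9
*    -> -3 -9 -18
-    -> -3 9
over -> -3 9 -3
2    -> -3 9 -3 2
rot  -> -3 -3 2 9
swap -> -3 -3 9 2

[-3, -3, 9, 2]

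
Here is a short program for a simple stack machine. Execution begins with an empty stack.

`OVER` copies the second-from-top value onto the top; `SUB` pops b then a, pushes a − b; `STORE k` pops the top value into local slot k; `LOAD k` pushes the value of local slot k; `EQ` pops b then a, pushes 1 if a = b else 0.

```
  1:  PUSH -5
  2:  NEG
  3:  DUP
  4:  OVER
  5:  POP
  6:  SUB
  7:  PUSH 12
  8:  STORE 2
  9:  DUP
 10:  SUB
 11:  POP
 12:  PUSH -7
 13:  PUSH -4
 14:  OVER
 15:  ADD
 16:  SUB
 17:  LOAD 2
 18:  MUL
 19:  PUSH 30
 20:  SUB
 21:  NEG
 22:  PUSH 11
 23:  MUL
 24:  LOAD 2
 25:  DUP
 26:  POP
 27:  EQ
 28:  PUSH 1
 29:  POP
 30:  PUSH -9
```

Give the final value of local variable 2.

PUSH -5 -> [-5]
NEG     -> [5]
DUP     -> [5, 5]
OVER    -> [5, 5, 5]
POP     -> [5, 5]
SUB     -> [0]
PUSH 12 -> [0, 12]
STORE 2 -> [0]
DUP     -> [0, 0]
SUB     -> [0]
POP     -> []
PUSH -7 -> [-7]
PUSH -4 -> [-7, -4]
OVER    -> [-7, -4, -7]
ADD     -> [-7, -11]
SUB     -> [4]
LOAD 2  -> [4, 12]
MUL     -> [48]
PUSH 30 -> [48, 30]
SUB     -> [18]
NEG     -> [-18]
PUSH 11 -> [-18, 11]
MUL     -> [-198]
LOAD 2  -> [-198, 12]
DUP     -> [-198, 12, 12]
POP     -> [-198, 12]
EQ      -> [0]
PUSH 1  -> [0, 1]
POP     -> [0]
PUSH -9 -> [0, -9]

12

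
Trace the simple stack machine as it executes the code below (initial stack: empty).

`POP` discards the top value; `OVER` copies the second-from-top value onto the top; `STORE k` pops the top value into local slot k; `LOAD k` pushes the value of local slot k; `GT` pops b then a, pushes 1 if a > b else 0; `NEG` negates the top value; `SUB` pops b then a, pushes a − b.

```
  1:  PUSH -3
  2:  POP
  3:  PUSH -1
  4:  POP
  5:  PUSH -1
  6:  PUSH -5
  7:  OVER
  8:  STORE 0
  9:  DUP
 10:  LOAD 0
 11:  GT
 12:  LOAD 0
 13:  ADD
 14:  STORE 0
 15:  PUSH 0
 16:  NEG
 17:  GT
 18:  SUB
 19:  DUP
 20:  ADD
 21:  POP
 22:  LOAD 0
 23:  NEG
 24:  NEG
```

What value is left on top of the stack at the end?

PUSH -3 → [-3]
POP     → []
PUSH -1 → [-1]
POP     → []
PUSH -1 → [-1]
PUSH -5 → [-1, -5]
OVER    → [-1, -5, -1]
STORE 0 → [-1, -5]
DUP     → [-1, -5, -5]
LOAD 0  → [-1, -5, -5, -1]
GT      → [-1, -5, 0]
LOAD 0  → [-1, -5, 0, -1]
ADD     → [-1, -5, -1]
STORE 0 → [-1, -5]
PUSH 0  → [-1, -5, 0]
NEG     → [-1, -5, 0]
GT      → [-1, 0]
SUB     → [-1]
DUP     → [-1, -1]
ADD     → [-2]
POP     → []
LOAD 0  → [-1]
NEG     → [1]
NEG     → [-1]

-1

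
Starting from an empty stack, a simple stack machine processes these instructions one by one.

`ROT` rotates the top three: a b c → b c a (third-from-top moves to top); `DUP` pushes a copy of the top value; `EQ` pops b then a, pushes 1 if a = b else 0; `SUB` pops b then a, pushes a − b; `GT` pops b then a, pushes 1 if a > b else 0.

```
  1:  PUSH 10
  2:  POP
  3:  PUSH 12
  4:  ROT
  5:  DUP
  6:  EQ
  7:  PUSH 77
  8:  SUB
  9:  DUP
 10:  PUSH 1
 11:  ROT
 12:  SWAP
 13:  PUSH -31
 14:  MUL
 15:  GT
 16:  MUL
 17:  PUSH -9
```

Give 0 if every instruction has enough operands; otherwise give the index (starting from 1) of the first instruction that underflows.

PUSH 10 → 10
POP     → (empty)
PUSH 12 → 12
ROT  — needs 3 operands, stack has 1 → underflow

4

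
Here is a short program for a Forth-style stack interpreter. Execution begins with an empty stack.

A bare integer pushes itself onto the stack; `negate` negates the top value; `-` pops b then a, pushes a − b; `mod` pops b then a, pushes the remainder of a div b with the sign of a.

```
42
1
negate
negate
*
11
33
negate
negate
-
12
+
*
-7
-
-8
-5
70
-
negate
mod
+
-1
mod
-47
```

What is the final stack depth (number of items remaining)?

2

42     → 42
1      → 42 1
negate → 42 -1
negate → 42 1
*      → 42
11     → 42 11
33     → 42 11 33
negate → 42 11 -33
negate → 42 11 33
-      → 42 -22
12     → 42 -22 12
+      → 42 -10
*      → -420
-7     → -420 -7
-      → -413
-8     → -413 -8
-5     → -413 -8 -5
70     → -413 -8 -5 70
-      → -413 -8 -75
negate → -413 -8 75
mod    → -413 -8
+      → -421
-1     → -421 -1
mod    → 0
-47    → 0 -47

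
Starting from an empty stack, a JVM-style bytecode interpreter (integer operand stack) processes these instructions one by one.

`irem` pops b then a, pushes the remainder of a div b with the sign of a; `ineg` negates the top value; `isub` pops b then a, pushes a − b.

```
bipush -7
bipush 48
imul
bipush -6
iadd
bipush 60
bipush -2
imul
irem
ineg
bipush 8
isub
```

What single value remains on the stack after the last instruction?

94

bipush -7  -7
bipush 48  -7 48
imul       -336
bipush -6  -336 -6
iadd       -342
bipush 60  -342 60
bipush -2  -342 60 -2
imul       -342 -120
irem       -102
ineg       102
bipush 8   102 8
isub       94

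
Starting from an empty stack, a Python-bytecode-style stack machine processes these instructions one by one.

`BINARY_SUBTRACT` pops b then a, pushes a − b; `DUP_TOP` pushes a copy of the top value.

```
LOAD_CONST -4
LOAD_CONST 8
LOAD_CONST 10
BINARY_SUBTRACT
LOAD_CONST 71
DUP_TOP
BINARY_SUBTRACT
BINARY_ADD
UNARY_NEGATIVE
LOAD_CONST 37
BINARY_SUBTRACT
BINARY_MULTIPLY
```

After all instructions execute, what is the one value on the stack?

LOAD_CONST -4   -> [-4]
LOAD_CONST 8    -> [-4, 8]
LOAD_CONST 10   -> [-4, 8, 10]
BINARY_SUBTRACT -> [-4, -2]
LOAD_CONST 71   -> [-4, -2, 71]
DUP_TOP         -> [-4, -2, 71, 71]
BINARY_SUBTRACT -> [-4, -2, 0]
BINARY_ADD      -> [-4, -2]
UNARY_NEGATIVE  -> [-4, 2]
LOAD_CONST 37   -> [-4, 2, 37]
BINARY_SUBTRACT -> [-4, -35]
BINARY_MULTIPLY -> [140]

140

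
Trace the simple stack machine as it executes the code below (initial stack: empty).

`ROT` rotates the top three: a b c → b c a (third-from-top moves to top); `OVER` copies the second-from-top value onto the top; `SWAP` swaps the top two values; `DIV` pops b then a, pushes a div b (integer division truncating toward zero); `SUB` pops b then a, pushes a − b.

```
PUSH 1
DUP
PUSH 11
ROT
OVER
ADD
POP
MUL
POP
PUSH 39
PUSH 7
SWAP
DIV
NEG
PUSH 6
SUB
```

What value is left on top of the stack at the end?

-6

PUSH 1  → [1]
DUP     → [1, 1]
PUSH 11 → [1, 1, 11]
ROT     → [1, 11, 1]
OVER    → [1, 11, 1, 11]
ADD     → [1, 11, 12]
POP     → [1, 11]
MUL     → [11]
POP     → []
PUSH 39 → [39]
PUSH 7  → [39, 7]
SWAP    → [7, 39]
DIV     → [0]
NEG     → [0]
PUSH 6  → [0, 6]
SUB     → [-6]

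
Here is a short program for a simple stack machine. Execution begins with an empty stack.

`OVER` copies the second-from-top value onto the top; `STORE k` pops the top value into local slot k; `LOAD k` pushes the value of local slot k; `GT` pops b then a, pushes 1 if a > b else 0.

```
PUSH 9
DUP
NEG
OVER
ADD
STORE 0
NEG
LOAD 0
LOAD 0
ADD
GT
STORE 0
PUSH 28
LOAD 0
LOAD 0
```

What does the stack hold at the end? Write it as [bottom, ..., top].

[28, 0, 0]

PUSH 9  → 9
DUP     → 9 9
NEG     → 9 -9
OVER    → 9 -9 9
ADD     → 9 0
STORE 0 → 9
NEG     → -9
LOAD 0  → -9 0
LOAD 0  → -9 0 0
ADD     → -9 0
GT      → 0
STORE 0 → (empty)
PUSH 28 → 28
LOAD 0  → 28 0
LOAD 0  → 28 0 0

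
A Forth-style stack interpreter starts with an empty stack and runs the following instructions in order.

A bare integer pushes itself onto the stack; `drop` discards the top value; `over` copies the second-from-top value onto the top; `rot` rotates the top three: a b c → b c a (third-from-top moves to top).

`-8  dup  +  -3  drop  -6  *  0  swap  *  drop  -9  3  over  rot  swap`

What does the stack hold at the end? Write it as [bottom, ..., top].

-8    [-8]
dup   [-8, -8]
+     [-16]
-3    [-16, -3]
drop  [-16]
-6    [-16, -6]
*     [96]
0     [96, 0]
swap  [0, 96]
*     [0]
drop  []
-9    [-9]
3     [-9, 3]
over  [-9, 3, -9]
rot   [3, -9, -9]
swap  [3, -9, -9]

[3, -9, -9]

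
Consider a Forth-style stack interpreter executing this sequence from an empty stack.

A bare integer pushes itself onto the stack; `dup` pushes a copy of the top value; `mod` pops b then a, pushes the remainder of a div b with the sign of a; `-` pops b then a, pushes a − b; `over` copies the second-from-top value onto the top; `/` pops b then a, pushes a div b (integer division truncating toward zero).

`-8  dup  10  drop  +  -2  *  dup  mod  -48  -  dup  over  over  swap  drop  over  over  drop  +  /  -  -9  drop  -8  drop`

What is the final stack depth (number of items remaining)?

1

-8   → -8
dup  → -8 -8
10   → -8 -8 10
drop → -8 -8
+    → -16
-2   → -16 -2
*    → 32
dup  → 32 32
mod  → 0
-48  → 0 -48
-    → 48
dup  → 48 48
over → 48 48 48
over → 48 48 48 48
swap → 48 48 48 48
drop → 48 48 48
over → 48 48 48 48
over → 48 48 48 48 48
drop → 48 48 48 48
+    → 48 48 96
/    → 48 0
-    → 48
-9   → 48 -9
drop → 48
-8   → 48 -8
drop → 48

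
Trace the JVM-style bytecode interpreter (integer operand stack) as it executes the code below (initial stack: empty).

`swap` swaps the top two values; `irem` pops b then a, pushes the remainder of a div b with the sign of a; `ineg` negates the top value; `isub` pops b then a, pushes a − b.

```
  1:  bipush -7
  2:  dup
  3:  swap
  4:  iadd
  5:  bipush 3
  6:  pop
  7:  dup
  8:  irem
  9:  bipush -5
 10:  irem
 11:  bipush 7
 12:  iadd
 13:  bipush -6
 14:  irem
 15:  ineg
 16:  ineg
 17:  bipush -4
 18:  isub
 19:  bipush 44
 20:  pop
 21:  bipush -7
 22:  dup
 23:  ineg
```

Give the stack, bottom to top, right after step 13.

bipush -7 → -7
dup       → -7 -7
swap      → -7 -7
iadd      → -14
bipush 3  → -14 3
pop       → -14
dup       → -14 -14
irem      → 0
bipush -5 → 0 -5
irem      → 0
bipush 7  → 0 7
iadd      → 7
bipush -6 → 7 -6

[7, -6]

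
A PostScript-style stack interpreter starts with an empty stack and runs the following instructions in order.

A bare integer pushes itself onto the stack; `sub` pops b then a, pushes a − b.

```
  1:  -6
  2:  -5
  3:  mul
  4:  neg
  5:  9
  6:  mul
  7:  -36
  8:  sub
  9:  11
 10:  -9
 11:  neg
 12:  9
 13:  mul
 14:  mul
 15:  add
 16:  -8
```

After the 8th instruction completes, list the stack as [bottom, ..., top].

-6  : -6
-5  : -6 -5
mul : 30
neg : -30
9   : -30 9
mul : -270
-36 : -270 -36
sub : -234

[-234]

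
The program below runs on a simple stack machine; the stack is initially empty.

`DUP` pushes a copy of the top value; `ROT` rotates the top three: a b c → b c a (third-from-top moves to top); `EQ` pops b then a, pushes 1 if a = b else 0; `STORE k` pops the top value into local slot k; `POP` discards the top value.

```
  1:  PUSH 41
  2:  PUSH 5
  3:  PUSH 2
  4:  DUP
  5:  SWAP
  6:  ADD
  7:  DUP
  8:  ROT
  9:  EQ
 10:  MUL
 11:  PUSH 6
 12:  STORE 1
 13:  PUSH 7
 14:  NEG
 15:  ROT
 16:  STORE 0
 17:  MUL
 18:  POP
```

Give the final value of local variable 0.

41

PUSH 41 → 41
PUSH 5  → 41 5
PUSH 2  → 41 5 2
DUP     → 41 5 2 2
SWAP    → 41 5 2 2
ADD     → 41 5 4
DUP     → 41 5 4 4
ROT     → 41 4 4 5
EQ      → 41 4 0
MUL     → 41 0
PUSH 6  → 41 0 6
STORE 1 → 41 0
PUSH 7  → 41 0 7
NEG     → 41 0 -7
ROT     → 0 -7 41
STORE 0 → 0 -7
MUL     → 0
POP     → (empty)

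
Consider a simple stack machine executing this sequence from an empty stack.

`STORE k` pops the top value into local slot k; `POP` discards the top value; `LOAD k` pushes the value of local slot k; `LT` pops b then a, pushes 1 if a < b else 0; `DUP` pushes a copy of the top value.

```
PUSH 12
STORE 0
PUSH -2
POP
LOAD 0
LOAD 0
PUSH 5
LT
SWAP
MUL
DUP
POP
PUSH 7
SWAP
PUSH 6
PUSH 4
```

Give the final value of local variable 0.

12

PUSH 12 -> 12
STORE 0 -> (empty)
PUSH -2 -> -2
POP     -> (empty)
LOAD 0  -> 12
LOAD 0  -> 12 12
PUSH 5  -> 12 12 5
LT      -> 12 0
SWAP    -> 0 12
MUL     -> 0
DUP     -> 0 0
POP     -> 0
PUSH 7  -> 0 7
SWAP    -> 7 0
PUSH 6  -> 7 0 6
PUSH 4  -> 7 0 6 4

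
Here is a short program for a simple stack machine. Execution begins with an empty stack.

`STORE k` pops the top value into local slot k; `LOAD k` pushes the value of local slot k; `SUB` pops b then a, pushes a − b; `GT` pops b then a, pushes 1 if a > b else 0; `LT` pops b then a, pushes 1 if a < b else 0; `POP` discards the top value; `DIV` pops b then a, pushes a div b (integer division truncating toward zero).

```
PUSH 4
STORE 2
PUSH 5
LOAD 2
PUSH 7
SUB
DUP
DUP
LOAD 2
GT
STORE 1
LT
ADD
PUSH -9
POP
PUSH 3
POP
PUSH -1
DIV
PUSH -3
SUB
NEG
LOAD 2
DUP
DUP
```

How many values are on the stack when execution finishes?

4

PUSH 4   [4]
STORE 2  []
PUSH 5   [5]
LOAD 2   [5, 4]
PUSH 7   [5, 4, 7]
SUB      [5, -3]
DUP      [5, -3, -3]
DUP      [5, -3, -3, -3]
LOAD 2   [5, -3, -3, -3, 4]
GT       [5, -3, -3, 0]
STORE 1  [5, -3, -3]
LT       [5, 0]
ADD      [5]
PUSH -9  [5, -9]
POP      [5]
PUSH 3   [5, 3]
POP      [5]
PUSH -1  [5, -1]
DIV      [-5]
PUSH -3  [-5, -3]
SUB      [-2]
NEG      [2]
LOAD 2   [2, 4]
DUP      [2, 4, 4]
DUP      [2, 4, 4, 4]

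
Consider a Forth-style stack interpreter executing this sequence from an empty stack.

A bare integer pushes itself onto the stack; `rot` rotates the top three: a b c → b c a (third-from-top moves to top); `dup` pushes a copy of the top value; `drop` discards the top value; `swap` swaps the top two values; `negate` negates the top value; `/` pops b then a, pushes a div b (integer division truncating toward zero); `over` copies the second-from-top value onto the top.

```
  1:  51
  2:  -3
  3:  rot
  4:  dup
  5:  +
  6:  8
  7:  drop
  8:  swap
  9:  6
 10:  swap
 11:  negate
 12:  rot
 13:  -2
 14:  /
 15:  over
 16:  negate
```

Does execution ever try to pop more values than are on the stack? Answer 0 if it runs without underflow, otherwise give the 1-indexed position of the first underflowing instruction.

3

51  51
-3  51 -3
rot  — needs 3 operands, stack has 2 → underflow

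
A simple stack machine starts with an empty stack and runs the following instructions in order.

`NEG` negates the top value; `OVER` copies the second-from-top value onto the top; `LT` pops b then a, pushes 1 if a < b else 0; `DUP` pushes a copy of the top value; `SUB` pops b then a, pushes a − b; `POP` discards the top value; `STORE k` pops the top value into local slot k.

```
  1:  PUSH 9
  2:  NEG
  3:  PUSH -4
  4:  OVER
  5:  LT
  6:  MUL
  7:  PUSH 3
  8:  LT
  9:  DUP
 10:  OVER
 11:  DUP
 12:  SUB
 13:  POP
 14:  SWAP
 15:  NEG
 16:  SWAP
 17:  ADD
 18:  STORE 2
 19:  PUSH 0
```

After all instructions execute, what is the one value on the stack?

PUSH 9  : 9
NEG     : -9
PUSH -4 : -9 -4
OVER    : -9 -4 -9
LT      : -9 0
MUL     : 0
PUSH 3  : 0 3
LT      : 1
DUP     : 1 1
OVER    : 1 1 1
DUP     : 1 1 1 1
SUB     : 1 1 0
POP     : 1 1
SWAP    : 1 1
NEG     : 1 -1
SWAP    : -1 1
ADD     : 0
STORE 2 : (empty)
PUSH 0  : 0

0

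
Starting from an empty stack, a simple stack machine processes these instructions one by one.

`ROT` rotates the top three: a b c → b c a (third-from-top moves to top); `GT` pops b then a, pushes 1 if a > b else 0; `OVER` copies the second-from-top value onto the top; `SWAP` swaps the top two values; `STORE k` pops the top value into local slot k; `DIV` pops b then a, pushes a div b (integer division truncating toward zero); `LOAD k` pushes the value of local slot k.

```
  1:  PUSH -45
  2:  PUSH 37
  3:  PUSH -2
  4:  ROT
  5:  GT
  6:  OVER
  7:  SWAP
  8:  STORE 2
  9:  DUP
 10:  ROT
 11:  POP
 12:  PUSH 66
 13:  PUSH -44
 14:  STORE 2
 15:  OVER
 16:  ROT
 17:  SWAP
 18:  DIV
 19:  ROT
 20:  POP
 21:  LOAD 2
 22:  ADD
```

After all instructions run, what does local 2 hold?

-44

PUSH -45  [-45]
PUSH 37   [-45, 37]
PUSH -2   [-45, 37, -2]
ROT       [37, -2, -45]
GT        [37, 1]
OVER      [37, 1, 37]
SWAP      [37, 37, 1]
STORE 2   [37, 37]
DUP       [37, 37, 37]
ROT       [37, 37, 37]
POP       [37, 37]
PUSH 66   [37, 37, 66]
PUSH -44  [37, 37, 66, -44]
STORE 2   [37, 37, 66]
OVER      [37, 37, 66, 37]
ROT       [37, 66, 37, 37]
SWAP      [37, 66, 37, 37]
DIV       [37, 66, 1]
ROT       [66, 1, 37]
POP       [66, 1]
LOAD 2    [66, 1, -44]
ADD       [66, -43]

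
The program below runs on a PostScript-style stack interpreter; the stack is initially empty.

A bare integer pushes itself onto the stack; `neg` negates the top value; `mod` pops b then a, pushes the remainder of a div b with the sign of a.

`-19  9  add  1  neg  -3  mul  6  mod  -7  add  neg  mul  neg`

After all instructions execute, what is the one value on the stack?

40

-19 : [-19]
9   : [-19, 9]
add : [-10]
1   : [-10, 1]
neg : [-10, -1]
-3  : [-10, -1, -3]
mul : [-10, 3]
6   : [-10, 3, 6]
mod : [-10, 3]
-7  : [-10, 3, -7]
add : [-10, -4]
neg : [-10, 4]
mul : [-40]
neg : [40]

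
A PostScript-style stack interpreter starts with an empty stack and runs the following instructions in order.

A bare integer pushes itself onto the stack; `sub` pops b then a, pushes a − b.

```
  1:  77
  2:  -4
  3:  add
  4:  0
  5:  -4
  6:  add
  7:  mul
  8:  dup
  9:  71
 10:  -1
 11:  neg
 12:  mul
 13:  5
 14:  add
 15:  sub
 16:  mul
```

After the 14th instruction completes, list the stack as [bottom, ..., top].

77   [77]
-4   [77, -4]
add  [73]
0    [73, 0]
-4   [73, 0, -4]
add  [73, -4]
mul  [-292]
dup  [-292, -292]
71   [-292, -292, 71]
-1   [-292, -292, 71, -1]
neg  [-292, -292, 71, 1]
mul  [-292, -292, 71]
5    [-292, -292, 71, 5]
add  [-292, -292, 76]

[-292, -292, 76]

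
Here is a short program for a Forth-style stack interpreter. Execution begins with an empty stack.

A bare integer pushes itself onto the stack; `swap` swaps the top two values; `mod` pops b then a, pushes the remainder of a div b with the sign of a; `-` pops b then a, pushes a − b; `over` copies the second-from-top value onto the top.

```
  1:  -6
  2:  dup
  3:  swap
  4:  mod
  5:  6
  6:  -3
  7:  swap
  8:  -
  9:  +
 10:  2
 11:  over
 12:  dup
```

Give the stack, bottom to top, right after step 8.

-6   : [-6]
dup  : [-6, -6]
swap : [-6, -6]
mod  : [0]
6    : [0, 6]
-3   : [0, 6, -3]
swap : [0, -3, 6]
-    : [0, -9]

[0, -9]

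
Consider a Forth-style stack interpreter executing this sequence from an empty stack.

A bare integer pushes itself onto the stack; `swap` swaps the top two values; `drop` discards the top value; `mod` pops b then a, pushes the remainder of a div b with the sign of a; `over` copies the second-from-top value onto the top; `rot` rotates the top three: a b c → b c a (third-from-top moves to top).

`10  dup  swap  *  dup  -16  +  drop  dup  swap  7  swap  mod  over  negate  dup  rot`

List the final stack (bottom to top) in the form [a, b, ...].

[100, -100, -100, 7]

10     : [10]
dup    : [10, 10]
swap   : [10, 10]
*      : [100]
dup    : [100, 100]
-16    : [100, 100, -16]
+      : [100, 84]
drop   : [100]
dup    : [100, 100]
swap   : [100, 100]
7      : [100, 100, 7]
swap   : [100, 7, 100]
mod    : [100, 7]
over   : [100, 7, 100]
negate : [100, 7, -100]
dup    : [100, 7, -100, -100]
rot    : [100, -100, -100, 7]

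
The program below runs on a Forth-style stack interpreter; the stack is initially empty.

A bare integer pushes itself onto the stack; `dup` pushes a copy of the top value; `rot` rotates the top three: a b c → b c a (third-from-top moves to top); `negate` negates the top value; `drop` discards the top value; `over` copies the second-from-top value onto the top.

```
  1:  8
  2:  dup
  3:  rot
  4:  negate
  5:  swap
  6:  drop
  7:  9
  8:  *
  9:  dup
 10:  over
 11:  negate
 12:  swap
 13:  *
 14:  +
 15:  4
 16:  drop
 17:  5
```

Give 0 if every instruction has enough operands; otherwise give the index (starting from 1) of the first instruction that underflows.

3

8   : 8
dup : 8 8
rot  — needs 3 operands, stack has 2 → underflow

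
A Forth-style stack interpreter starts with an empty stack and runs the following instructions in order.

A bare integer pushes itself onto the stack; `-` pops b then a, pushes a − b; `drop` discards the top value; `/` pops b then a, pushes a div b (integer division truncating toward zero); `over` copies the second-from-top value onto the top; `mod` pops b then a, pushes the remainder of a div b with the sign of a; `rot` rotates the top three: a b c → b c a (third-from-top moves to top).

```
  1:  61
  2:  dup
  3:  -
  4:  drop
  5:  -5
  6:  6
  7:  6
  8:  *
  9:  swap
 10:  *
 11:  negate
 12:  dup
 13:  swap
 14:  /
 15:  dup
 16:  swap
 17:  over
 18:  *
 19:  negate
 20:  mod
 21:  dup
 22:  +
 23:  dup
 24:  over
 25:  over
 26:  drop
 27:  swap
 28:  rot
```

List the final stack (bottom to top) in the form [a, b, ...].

[0, 0, 0]

61     -> [61]
dup    -> [61, 61]
-      -> [0]
drop   -> []
-5     -> [-5]
6      -> [-5, 6]
6      -> [-5, 6, 6]
*      -> [-5, 36]
swap   -> [36, -5]
*      -> [-180]
negate -> [180]
dup    -> [180, 180]
swap   -> [180, 180]
/      -> [1]
dup    -> [1, 1]
swap   -> [1, 1]
over   -> [1, 1, 1]
*      -> [1, 1]
negate -> [1, -1]
mod    -> [0]
dup    -> [0, 0]
+      -> [0]
dup    -> [0, 0]
over   -> [0, 0, 0]
over   -> [0, 0, 0, 0]
drop   -> [0, 0, 0]
swap   -> [0, 0, 0]
rot    -> [0, 0, 0]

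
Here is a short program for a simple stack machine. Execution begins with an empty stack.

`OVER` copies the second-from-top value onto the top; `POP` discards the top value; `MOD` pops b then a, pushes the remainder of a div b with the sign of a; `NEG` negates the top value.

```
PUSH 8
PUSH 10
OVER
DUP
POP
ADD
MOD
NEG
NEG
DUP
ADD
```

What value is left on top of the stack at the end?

PUSH 8  -> [8]
PUSH 10 -> [8, 10]
OVER    -> [8, 10, 8]
DUP     -> [8, 10, 8, 8]
POP     -> [8, 10, 8]
ADD     -> [8, 18]
MOD     -> [8]
NEG     -> [-8]
NEG     -> [8]
DUP     -> [8, 8]
ADD     -> [16]

16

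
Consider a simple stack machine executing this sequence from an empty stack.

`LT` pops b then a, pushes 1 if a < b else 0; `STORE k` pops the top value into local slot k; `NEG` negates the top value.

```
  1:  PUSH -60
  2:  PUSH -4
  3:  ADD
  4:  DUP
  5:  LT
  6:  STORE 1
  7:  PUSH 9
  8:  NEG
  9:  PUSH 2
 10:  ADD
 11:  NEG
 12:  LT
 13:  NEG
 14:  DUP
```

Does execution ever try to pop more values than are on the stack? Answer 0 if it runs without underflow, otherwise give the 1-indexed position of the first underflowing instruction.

12

PUSH -60 → -60
PUSH -4  → -60 -4
ADD      → -64
DUP      → -64 -64
LT       → 0
STORE 1  → (empty)
PUSH 9   → 9
NEG      → -9
PUSH 2   → -9 2
ADD      → -7
NEG      → 7
LT  — needs 2 operands, stack has 1 → underflow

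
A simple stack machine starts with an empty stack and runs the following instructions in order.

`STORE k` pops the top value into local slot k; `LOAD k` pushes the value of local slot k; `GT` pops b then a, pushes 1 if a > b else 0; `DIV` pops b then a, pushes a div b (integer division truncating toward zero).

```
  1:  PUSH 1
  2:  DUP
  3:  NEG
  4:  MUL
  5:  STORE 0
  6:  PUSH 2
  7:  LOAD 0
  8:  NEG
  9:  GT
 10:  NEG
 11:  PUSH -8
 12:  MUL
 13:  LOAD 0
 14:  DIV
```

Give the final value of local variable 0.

PUSH 1  -> [1]
DUP     -> [1, 1]
NEG     -> [1, -1]
MUL     -> [-1]
STORE 0 -> []
PUSH 2  -> [2]
LOAD 0  -> [2, -1]
NEG     -> [2, 1]
GT      -> [1]
NEG     -> [-1]
PUSH -8 -> [-1, -8]
MUL     -> [8]
LOAD 0  -> [8, -1]
DIV     -> [-8]

-1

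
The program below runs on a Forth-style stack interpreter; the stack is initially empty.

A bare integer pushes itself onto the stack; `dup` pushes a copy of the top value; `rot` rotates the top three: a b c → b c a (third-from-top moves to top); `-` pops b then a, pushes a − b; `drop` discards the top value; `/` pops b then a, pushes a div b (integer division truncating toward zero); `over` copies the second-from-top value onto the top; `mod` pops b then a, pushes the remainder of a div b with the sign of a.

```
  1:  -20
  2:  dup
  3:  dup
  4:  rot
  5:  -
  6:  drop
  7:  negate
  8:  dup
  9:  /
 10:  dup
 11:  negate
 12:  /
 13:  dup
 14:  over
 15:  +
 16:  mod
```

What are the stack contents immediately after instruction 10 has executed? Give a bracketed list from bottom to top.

[1, 1]

-20    : [-20]
dup    : [-20, -20]
dup    : [-20, -20, -20]
rot    : [-20, -20, -20]
-      : [-20, 0]
drop   : [-20]
negate : [20]
dup    : [20, 20]
/      : [1]
dup    : [1, 1]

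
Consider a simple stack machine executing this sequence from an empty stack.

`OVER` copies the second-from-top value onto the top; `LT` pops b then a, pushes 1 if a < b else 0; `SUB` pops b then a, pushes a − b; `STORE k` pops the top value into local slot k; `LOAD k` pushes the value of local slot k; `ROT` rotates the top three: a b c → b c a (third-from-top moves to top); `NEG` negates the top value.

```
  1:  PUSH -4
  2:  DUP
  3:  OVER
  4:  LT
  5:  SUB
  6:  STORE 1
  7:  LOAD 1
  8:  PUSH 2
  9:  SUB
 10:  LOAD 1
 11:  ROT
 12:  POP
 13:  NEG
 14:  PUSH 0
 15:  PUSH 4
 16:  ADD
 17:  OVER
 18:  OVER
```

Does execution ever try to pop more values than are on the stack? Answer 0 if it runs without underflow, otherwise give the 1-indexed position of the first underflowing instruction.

11

PUSH -4 : [-4]
DUP     : [-4, -4]
OVER    : [-4, -4, -4]
LT      : [-4, 0]
SUB     : [-4]
STORE 1 : []
LOAD 1  : [-4]
PUSH 2  : [-4, 2]
SUB     : [-6]
LOAD 1  : [-6, -4]
ROT  — needs 3 operands, stack has 2 → underflow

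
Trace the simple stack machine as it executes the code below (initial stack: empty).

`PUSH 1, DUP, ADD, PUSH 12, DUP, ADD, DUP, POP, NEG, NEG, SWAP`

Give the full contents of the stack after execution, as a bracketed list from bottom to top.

PUSH 1   1
DUP      1 1
ADD      2
PUSH 12  2 12
DUP      2 12 12
ADD      2 24
DUP      2 24 24
POP      2 24
NEG      2 -24
NEG      2 24
SWAP     24 2

[24, 2]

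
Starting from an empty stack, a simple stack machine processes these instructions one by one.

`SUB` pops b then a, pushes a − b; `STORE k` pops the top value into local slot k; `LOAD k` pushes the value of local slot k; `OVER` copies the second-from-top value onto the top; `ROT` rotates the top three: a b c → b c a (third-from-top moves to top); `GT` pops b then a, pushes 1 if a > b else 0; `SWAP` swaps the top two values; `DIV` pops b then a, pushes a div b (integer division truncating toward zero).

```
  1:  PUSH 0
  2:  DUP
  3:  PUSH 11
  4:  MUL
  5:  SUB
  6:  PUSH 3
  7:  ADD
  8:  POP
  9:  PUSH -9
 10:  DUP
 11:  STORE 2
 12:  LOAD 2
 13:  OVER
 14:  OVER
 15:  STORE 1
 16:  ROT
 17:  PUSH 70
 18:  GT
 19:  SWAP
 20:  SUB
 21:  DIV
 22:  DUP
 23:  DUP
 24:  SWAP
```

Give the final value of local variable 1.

PUSH 0   [0]
DUP      [0, 0]
PUSH 11  [0, 0, 11]
MUL      [0, 0]
SUB      [0]
PUSH 3   [0, 3]
ADD      [3]
POP      []
PUSH -9  [-9]
DUP      [-9, -9]
STORE 2  [-9]
LOAD 2   [-9, -9]
OVER     [-9, -9, -9]
OVER     [-9, -9, -9, -9]
STORE 1  [-9, -9, -9]
ROT      [-9, -9, -9]
PUSH 70  [-9, -9, -9, 70]
GT       [-9, -9, 0]
SWAP     [-9, 0, -9]
SUB      [-9, 9]
DIV      [-1]
DUP      [-1, -1]
DUP      [-1, -1, -1]
SWAP     [-1, -1, -1]

-9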